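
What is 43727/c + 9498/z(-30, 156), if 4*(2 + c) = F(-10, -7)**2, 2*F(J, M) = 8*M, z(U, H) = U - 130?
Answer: 1288427/7760 ≈ 166.03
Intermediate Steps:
z(U, H) = -130 + U
F(J, M) = 4*M (F(J, M) = (8*M)/2 = 4*M)
c = 194 (c = -2 + (4*(-7))**2/4 = -2 + (1/4)*(-28)**2 = -2 + (1/4)*784 = -2 + 196 = 194)
43727/c + 9498/z(-30, 156) = 43727/194 + 9498/(-130 - 30) = 43727*(1/194) + 9498/(-160) = 43727/194 + 9498*(-1/160) = 43727/194 - 4749/80 = 1288427/7760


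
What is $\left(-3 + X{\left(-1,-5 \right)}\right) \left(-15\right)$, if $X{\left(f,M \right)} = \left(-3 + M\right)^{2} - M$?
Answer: $-990$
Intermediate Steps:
$\left(-3 + X{\left(-1,-5 \right)}\right) \left(-15\right) = \left(-3 - \left(-5 - \left(-3 - 5\right)^{2}\right)\right) \left(-15\right) = \left(-3 + \left(\left(-8\right)^{2} + 5\right)\right) \left(-15\right) = \left(-3 + \left(64 + 5\right)\right) \left(-15\right) = \left(-3 + 69\right) \left(-15\right) = 66 \left(-15\right) = -990$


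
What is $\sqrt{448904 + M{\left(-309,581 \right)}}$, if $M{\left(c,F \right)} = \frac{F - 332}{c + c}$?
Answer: $\frac{\sqrt{19049673046}}{206} \approx 670.0$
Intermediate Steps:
$M{\left(c,F \right)} = \frac{-332 + F}{2 c}$
$\sqrt{448904 + M{\left(-309,581 \right)}} = \sqrt{448904 + \frac{-332 + 581}{2 \left(-309\right)}} = \sqrt{448904 + \frac{1}{2} \left(- \frac{1}{309}\right) 249} = \sqrt{448904 - \frac{83}{206}} = \sqrt{\frac{92474141}{206}} = \frac{\sqrt{19049673046}}{206}$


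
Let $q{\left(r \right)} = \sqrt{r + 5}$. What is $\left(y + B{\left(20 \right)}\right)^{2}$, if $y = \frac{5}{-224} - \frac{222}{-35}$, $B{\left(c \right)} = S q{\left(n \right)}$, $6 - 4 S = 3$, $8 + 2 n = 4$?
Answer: $\frac{52229041}{1254400} + \frac{21237 \sqrt{3}}{2240} \approx 58.058$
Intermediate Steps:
$n = -2$ ($n = -4 + \frac{1}{2} \cdot 4 = -4 + 2 = -2$)
$S = \frac{3}{4}$ ($S = \frac{3}{2} - \frac{3}{4} = \frac{3}{4} \approx 0.75$)
$q{\left(r \right)} = \sqrt{5 + r}$
$B{\left(c \right)} = \frac{3 \sqrt{3}}{4}$ ($B{\left(c \right)} = \frac{3 \sqrt{5 - 2}}{4} = \frac{3 \sqrt{3}}{4}$)
$y = \frac{7079}{1120}$ ($y = 5 \left(- \frac{1}{224}\right) - - \frac{222}{35} = - \frac{5}{224} + \frac{222}{35} = \frac{7079}{1120} \approx 6.3205$)
$\left(y + B{\left(20 \right)}\right)^{2} = \left(\frac{7079}{1120} + \frac{3 \sqrt{3}}{4}\right)^{2}$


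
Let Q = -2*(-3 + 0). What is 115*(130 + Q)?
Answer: 15640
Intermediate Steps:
Q = 6 (Q = -2*(-3) = 6)
115*(130 + Q) = 115*(130 + 6) = 115*136 = 15640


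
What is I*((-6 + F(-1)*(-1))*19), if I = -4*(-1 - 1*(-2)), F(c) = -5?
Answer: 76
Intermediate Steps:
I = -4 (I = -4*(-1 + 2) = -4*1 = -4)
I*((-6 + F(-1)*(-1))*19) = -4*(-6 - 5*(-1))*19 = -4*(-6 + 5)*19 = -(-4)*19 = -4*(-19) = 76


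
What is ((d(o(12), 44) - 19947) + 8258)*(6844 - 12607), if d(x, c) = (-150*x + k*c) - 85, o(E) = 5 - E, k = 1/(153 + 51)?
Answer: 61801169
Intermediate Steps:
k = 1/204 ≈ 0.0049020
d(x, c) = -85 - 150*x + c/204 (d(x, c) = (-150*x + c/204) - 85 = -85 - 150*x + c/204)
((d(o(12), 44) - 19947) + 8258)*(6844 - 12607) = (((-85 - 150*(5 - 1*12) + (1/204)*44) - 19947) + 8258)*(6844 - 12607) = (((-85 - 150*(5 - 12) + 11/51) - 19947) + 8258)*(-5763) = (((-85 - 150*(-7) + 11/51) - 19947) + 8258)*(-5763) = (((-85 + 1050 + 11/51) - 19947) + 8258)*(-5763) = ((49226/51 - 19947) + 8258)*(-5763) = (-968071/51 + 8258)*(-5763) = -546913/51*(-5763) = 61801169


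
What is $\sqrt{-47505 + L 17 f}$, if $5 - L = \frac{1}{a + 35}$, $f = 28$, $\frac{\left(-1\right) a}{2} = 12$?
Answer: $\frac{i \sqrt{5465361}}{11} \approx 212.53 i$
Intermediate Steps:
$a = -24$ ($a = \left(-2\right) 12 = -24$)
$L = \frac{54}{11}$ ($L = 5 - \frac{1}{-24 + 35} = 5 - \frac{1}{11} = \frac{54}{11} \approx 4.9091$)
$\sqrt{-47505 + L 17 f} = \sqrt{-47505 + \frac{54}{11} \cdot 17 \cdot 28} = \sqrt{-47505 + \frac{918}{11} \cdot 28} = \sqrt{-47505 + \frac{25704}{11}} = \sqrt{- \frac{496851}{11}} = \frac{i \sqrt{5465361}}{11}$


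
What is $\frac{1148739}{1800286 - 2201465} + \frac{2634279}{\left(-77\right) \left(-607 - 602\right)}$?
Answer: $\frac{316625951738}{12448985549} \approx 25.434$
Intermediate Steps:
$\frac{1148739}{1800286 - 2201465} + \frac{2634279}{\left(-77\right) \left(-607 - 602\right)} = \frac{1148739}{-401179} + \frac{2634279}{\left(-77\right) \left(-1209\right)} = 1148739 \left(- \frac{1}{401179}\right) + \frac{2634279}{93093} = - \frac{1148739}{401179} + 2634279 \cdot \frac{1}{93093} = - \frac{1148739}{401179} + \frac{878093}{31031} = \frac{316625951738}{12448985549}$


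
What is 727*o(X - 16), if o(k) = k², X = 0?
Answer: 186112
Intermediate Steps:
727*o(X - 16) = 727*(0 - 16)² = 727*(-16)² = 727*256 = 186112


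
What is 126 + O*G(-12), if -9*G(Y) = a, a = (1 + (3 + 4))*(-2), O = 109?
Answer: 2878/9 ≈ 319.78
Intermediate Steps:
a = -16 (a = (1 + 7)*(-2) = 8*(-2) = -16)
G(Y) = 16/9 (G(Y) = -1/9*(-16) = 16/9)
126 + O*G(-12) = 126 + 109*(16/9) = 126 + 1744/9 = 2878/9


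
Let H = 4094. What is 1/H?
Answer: 1/4094 ≈ 0.00024426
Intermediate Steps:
1/H = 1/4094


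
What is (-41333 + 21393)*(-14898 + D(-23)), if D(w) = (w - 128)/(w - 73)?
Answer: 7128834145/24 ≈ 2.9703e+8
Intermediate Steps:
D(w) = (-128 + w)/(-73 + w)
(-41333 + 21393)*(-14898 + D(-23)) = (-41333 + 21393)*(-14898 + (-128 - 23)/(-73 - 23)) = -19940*(-14898 - 151/(-96)) = -19940*(-14898 - 1/96*(-151)) = -19940*(-14898 + 151/96) = -19940*(-1430057/96) = 7128834145/24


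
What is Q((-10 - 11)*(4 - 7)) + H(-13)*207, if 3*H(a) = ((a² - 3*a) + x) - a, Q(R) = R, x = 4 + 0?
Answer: 15588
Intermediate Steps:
x = 4
H(a) = 4/3 - 4*a/3 + a²/3 (H(a) = (((a² - 3*a) + 4) - a)/3 = ((4 + a² - 3*a) - a)/3 = (4 + a² - 4*a)/3 = 4/3 - 4*a/3 + a²/3)
Q((-10 - 11)*(4 - 7)) + H(-13)*207 = (-10 - 11)*(4 - 7) + (4/3 - 4/3*(-13) + (⅓)*(-13)²)*207 = -21*(-3) + (4/3 + 52/3 + (⅓)*169)*207 = 63 + (4/3 + 52/3 + 169/3)*207 = 63 + 75*207 = 63 + 15525 = 15588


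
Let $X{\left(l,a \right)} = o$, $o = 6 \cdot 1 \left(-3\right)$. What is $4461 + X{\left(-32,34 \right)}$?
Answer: $4443$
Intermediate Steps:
$o = -18$ ($o = 6 \left(-3\right) = -18$)
$X{\left(l,a \right)} = -18$
$4461 + X{\left(-32,34 \right)} = 4461 - 18 = 4443$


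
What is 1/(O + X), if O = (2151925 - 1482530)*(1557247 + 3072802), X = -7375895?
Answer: 1/3099324274460 ≈ 3.2265e-13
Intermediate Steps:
O = 3099331650355 (O = 669395*4630049 = 3099331650355)
1/(O + X) = 1/(3099331650355 - 7375895) = 1/3099324274460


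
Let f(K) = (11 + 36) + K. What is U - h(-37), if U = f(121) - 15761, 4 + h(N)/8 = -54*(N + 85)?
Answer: 5175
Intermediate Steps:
h(N) = -36752 - 432*N (h(N) = -32 + 8*(-54*(N + 85)) = -32 + 8*(-54*(85 + N)) = -32 + 8*(-4590 - 54*N) = -32 + (-36720 - 432*N) = -36752 - 432*N)
f(K) = 47 + K
U = -15593 (U = (47 + 121) - 15761 = 168 - 15761 = -15593)
U - h(-37) = -15593 - (-36752 - 432*(-37)) = -15593 - (-36752 + 15984) = -15593 - 1*(-20768) = -15593 + 20768 = 5175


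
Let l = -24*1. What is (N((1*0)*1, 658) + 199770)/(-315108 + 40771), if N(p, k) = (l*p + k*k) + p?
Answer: -632734/274337 ≈ -2.3064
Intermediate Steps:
l = -24
N(p, k) = k**2 - 23*p (N(p, k) = (-24*p + k*k) + p = (-24*p + k**2) + p = (k**2 - 24*p) + p = k**2 - 23*p)
(N((1*0)*1, 658) + 199770)/(-315108 + 40771) = ((658**2 - 23*1*0) + 199770)/(-315108 + 40771) = ((432964 - 0) + 199770)/(-274337) = ((432964 - 23*0) + 199770)*(-1/274337) = ((432964 + 0) + 199770)*(-1/274337) = (432964 + 199770)*(-1/274337) = 632734*(-1/274337) = -632734/274337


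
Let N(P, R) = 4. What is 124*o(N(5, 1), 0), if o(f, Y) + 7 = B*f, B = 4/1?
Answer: 1116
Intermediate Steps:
B = 4 (B = 4*1 = 4)
o(f, Y) = -7 + 4*f
124*o(N(5, 1), 0) = 124*(-7 + 4*4) = 124*(-7 + 16) = 124*9 = 1116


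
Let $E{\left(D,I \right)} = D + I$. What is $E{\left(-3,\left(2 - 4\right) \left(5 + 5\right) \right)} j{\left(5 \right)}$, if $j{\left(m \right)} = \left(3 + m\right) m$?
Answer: $-920$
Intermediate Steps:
$j{\left(m \right)} = m \left(3 + m\right)$
$E{\left(-3,\left(2 - 4\right) \left(5 + 5\right) \right)} j{\left(5 \right)} = \left(-3 + \left(2 - 4\right) \left(5 + 5\right)\right) 5 \left(3 + 5\right) = \left(-3 - 20\right) 5 \cdot 8 = \left(-3 - 20\right) 40 = \left(-23\right) 40 = -920$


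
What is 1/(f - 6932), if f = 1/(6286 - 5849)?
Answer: -437/3029283 ≈ -0.00014426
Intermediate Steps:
f = 1/437 ≈ 0.0022883
1/(f - 6932) = 1/(1/437 - 6932) = 1/(-3029283/437) = -437/3029283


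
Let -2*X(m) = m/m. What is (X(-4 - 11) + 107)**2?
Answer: 45369/4 ≈ 11342.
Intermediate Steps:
X(m) = -1/2 (X(m) = -m/(2*m) = -1/2*1 = -1/2)
(X(-4 - 11) + 107)**2 = (-1/2 + 107)**2 = (213/2)**2 = 45369/4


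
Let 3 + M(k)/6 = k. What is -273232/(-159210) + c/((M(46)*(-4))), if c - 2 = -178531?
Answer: 4784262919/27384120 ≈ 174.71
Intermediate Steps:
c = -178529 (c = 2 - 178531 = -178529)
M(k) = -18 + 6*k
-273232/(-159210) + c/((M(46)*(-4))) = -273232/(-159210) - 178529*(-1/(4*(-18 + 6*46))) = -273232*(-1/159210) - 178529*(-1/(4*(-18 + 276))) = 136616/79605 - 178529/(258*(-4)) = 136616/79605 - 178529/(-1032) = 136616/79605 - 178529*(-1/1032) = 136616/79605 + 178529/1032 = 4784262919/27384120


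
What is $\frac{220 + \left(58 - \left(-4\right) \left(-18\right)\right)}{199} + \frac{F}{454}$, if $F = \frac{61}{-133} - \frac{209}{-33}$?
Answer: $\frac{18891266}{18024027} \approx 1.0481$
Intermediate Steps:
$F = \frac{2344}{399}$ ($F = 61 \left(- \frac{1}{133}\right) - - \frac{19}{3} = - \frac{61}{133} + \frac{19}{3} = \frac{2344}{399} \approx 5.8747$)
$\frac{220 + \left(58 - \left(-4\right) \left(-18\right)\right)}{199} + \frac{F}{454} = \frac{220 + \left(58 - \left(-4\right) \left(-18\right)\right)}{199} + \frac{2344}{399 \cdot 454} = \left(220 + \left(58 - 72\right)\right) \frac{1}{199} + \frac{2344}{399} \cdot \frac{1}{454} = \left(220 + \left(58 - 72\right)\right) \frac{1}{199} + \frac{1172}{90573} = \left(220 - 14\right) \frac{1}{199} + \frac{1172}{90573} = 206 \cdot \frac{1}{199} + \frac{1172}{90573} = \frac{206}{199} + \frac{1172}{90573} = \frac{18891266}{18024027}$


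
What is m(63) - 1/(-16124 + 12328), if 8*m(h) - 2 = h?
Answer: 61687/7592 ≈ 8.1253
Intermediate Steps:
m(h) = ¼ + h/8
m(63) - 1/(-16124 + 12328) = (¼ + (⅛)*63) - 1/(-16124 + 12328) = (¼ + 63/8) - 1/(-3796) = 65/8 - 1*(-1/3796) = 65/8 + 1/3796 = 61687/7592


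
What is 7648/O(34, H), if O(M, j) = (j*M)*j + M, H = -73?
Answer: 1912/45305 ≈ 0.042203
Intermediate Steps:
O(M, j) = M + M*j² (O(M, j) = (M*j)*j + M = M*j² + M = M + M*j²)
7648/O(34, H) = 7648/((34*(1 + (-73)²))) = 7648/((34*(1 + 5329))) = 7648/((34*5330)) = 7648/181220 = 7648*(1/181220) = 1912/45305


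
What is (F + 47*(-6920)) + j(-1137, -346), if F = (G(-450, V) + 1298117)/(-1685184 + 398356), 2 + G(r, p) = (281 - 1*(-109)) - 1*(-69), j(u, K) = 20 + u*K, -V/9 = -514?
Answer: 43868604061/643414 ≈ 68181.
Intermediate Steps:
V = 4626 (V = -9*(-514) = 4626)
j(u, K) = 20 + K*u
G(r, p) = 457 (G(r, p) = -2 + ((281 - 1*(-109)) - 1*(-69)) = -2 + ((281 + 109) + 69) = -2 + (390 + 69) = -2 + 459 = 457)
F = -649287/643414 (F = (457 + 1298117)/(-1685184 + 398356) = 1298574/(-1286828) = 1298574*(-1/1286828) = -649287/643414 ≈ -1.0091)
(F + 47*(-6920)) + j(-1137, -346) = (-649287/643414 + 47*(-6920)) + (20 - 346*(-1137)) = (-649287/643414 - 325240) + (20 + 393402) = -209264618647/643414 + 393422 = 43868604061/643414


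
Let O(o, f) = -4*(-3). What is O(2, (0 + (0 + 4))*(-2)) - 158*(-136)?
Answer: 21500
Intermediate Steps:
O(o, f) = 12
O(2, (0 + (0 + 4))*(-2)) - 158*(-136) = 12 - 158*(-136) = 12 + 21488 = 21500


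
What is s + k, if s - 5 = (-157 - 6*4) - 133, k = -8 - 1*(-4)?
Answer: -313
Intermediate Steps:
k = -4 (k = -8 + 4 = -4)
s = -309 (s = 5 + ((-157 - 6*4) - 133) = 5 + ((-157 - 24) - 133) = 5 + (-181 - 133) = 5 - 314 = -309)
s + k = -309 - 4 = -313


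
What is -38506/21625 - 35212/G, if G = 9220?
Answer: -55824241/9969125 ≈ -5.5997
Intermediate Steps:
-38506/21625 - 35212/G = -38506/21625 - 35212/9220 = -38506*1/21625 - 35212*1/9220 = -38506/21625 - 8803/2305 = -55824241/9969125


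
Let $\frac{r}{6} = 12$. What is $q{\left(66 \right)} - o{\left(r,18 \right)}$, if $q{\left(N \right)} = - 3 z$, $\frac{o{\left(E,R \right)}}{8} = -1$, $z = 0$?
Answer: $8$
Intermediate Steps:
$r = 72$ ($r = 6 \cdot 12 = 72$)
$o{\left(E,R \right)} = -8$ ($o{\left(E,R \right)} = 8 \left(-1\right) = -8$)
$q{\left(N \right)} = 0$ ($q{\left(N \right)} = \left(-3\right) 0 = 0$)
$q{\left(66 \right)} - o{\left(r,18 \right)} = 0 - -8 = 0 + 8 = 8$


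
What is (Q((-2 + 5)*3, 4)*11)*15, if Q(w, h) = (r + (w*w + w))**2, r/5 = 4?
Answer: 1996500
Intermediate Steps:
r = 20 (r = 5*4 = 20)
Q(w, h) = (20 + w + w**2)**2 (Q(w, h) = (20 + (w*w + w))**2 = (20 + (w**2 + w))**2 = (20 + (w + w**2))**2 = (20 + w + w**2)**2)
(Q((-2 + 5)*3, 4)*11)*15 = ((20 + (-2 + 5)*3 + ((-2 + 5)*3)**2)**2*11)*15 = ((20 + 3*3 + (3*3)**2)**2*11)*15 = ((20 + 9 + 9**2)**2*11)*15 = ((20 + 9 + 81)**2*11)*15 = (110**2*11)*15 = (12100*11)*15 = 133100*15 = 1996500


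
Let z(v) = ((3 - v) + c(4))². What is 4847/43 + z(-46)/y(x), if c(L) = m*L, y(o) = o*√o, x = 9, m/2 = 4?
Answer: 15296/43 ≈ 355.72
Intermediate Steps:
m = 8 (m = 2*4 = 8)
y(o) = o^(3/2)
c(L) = 8*L
z(v) = (35 - v)² (z(v) = ((3 - v) + 8*4)² = ((3 - v) + 32)² = (35 - v)²)
4847/43 + z(-46)/y(x) = 4847/43 + (-35 - 46)²/(9^(3/2)) = 4847*(1/43) + (-81)²/27 = 4847/43 + 6561*(1/27) = 4847/43 + 243 = 15296/43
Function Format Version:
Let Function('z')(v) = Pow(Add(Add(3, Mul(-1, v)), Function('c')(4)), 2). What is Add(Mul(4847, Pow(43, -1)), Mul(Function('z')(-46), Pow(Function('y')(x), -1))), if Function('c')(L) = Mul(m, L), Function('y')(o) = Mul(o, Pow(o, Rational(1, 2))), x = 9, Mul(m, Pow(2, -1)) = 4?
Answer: Rational(15296, 43) ≈ 355.72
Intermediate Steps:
m = 8 (m = Mul(2, 4) = 8)
Function('y')(o) = Pow(o, Rational(3, 2))
Function('c')(L) = Mul(8, L)
Function('z')(v) = Pow(Add(35, Mul(-1, v)), 2) (Function('z')(v) = Pow(Add(Add(3, Mul(-1, v)), Mul(8, 4)), 2) = Pow(Add(Add(3, Mul(-1, v)), 32), 2) = Pow(Add(35, Mul(-1, v)), 2))
Add(Mul(4847, Pow(43, -1)), Mul(Function('z')(-46), Pow(Function('y')(x), -1))) = Add(Mul(4847, Pow(43, -1)), Mul(Pow(Add(-35, -46), 2), Pow(Pow(9, Rational(3, 2)), -1))) = Add(Mul(4847, Rational(1, 43)), Mul(Pow(-81, 2), Pow(27, -1))) = Add(Rational(4847, 43), Mul(6561, Rational(1, 27))) = Add(Rational(4847, 43), 243) = Rational(15296, 43)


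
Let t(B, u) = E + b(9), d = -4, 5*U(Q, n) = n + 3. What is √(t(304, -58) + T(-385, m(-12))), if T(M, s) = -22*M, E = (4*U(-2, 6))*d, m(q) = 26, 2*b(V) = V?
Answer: √844570/10 ≈ 91.901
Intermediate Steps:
b(V) = V/2
U(Q, n) = ⅗ + n/5 (U(Q, n) = (n + 3)/5 = (3 + n)/5 = ⅗ + n/5)
E = -144/5 (E = (4*(⅗ + (⅕)*6))*(-4) = (4*(⅗ + 6/5))*(-4) = (4*(9/5))*(-4) = (36/5)*(-4) = -144/5 ≈ -28.800)
t(B, u) = -243/10 (t(B, u) = -144/5 + (½)*9 = -144/5 + 9/2 = -243/10)
√(t(304, -58) + T(-385, m(-12))) = √(-243/10 - 22*(-385)) = √(-243/10 + 8470) = √(84457/10) = √844570/10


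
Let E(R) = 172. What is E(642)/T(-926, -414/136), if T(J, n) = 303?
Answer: 172/303 ≈ 0.56766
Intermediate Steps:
E(642)/T(-926, -414/136) = 172/303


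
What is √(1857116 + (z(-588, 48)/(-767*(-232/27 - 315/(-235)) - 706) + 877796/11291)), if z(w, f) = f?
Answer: 6*√249789307353423750408357302/69584028017 ≈ 1362.8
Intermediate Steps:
√(1857116 + (z(-588, 48)/(-767*(-232/27 - 315/(-235)) - 706) + 877796/11291)) = √(1857116 + (48/(-767*(-232/27 - 315/(-235)) - 706) + 877796/11291)) = √(1857116 + (48/(-767*(-232*1/27 - 315*(-1/235)) - 706) + 877796*(1/11291))) = √(1857116 + (48/(-767*(-232/27 + 63/47) - 706) + 877796/11291)) = √(1857116 + (48/(-767*(-9203/1269) - 706) + 877796/11291)) = √(1857116 + (48/(7058701/1269 - 706) + 877796/11291)) = √(1857116 + (48/(6162787/1269) + 877796/11291)) = √(1857116 + (48*(1269/6162787) + 877796/11291)) = √(1857116 + (60912/6162787 + 877796/11291)) = √(1857116 + 5410357534844/69584028017) = √(129231022132353816/69584028017) = 6*√249789307353423750408357302/69584028017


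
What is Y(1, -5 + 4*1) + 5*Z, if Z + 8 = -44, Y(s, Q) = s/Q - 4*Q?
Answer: -257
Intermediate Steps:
Y(s, Q) = -4*Q + s/Q
Z = -52 (Z = -8 - 44 = -52)
Y(1, -5 + 4*1) + 5*Z = (-4*(-5 + 4*1) + 1/(-5 + 4*1)) + 5*(-52) = (-4*(-5 + 4) + 1/(-5 + 4)) - 260 = (-4*(-1) + 1/(-1)) - 260 = (4 + 1*(-1)) - 260 = (4 - 1) - 260 = 3 - 260 = -257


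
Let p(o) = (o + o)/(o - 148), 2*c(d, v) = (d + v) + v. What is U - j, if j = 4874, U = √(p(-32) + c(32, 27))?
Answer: -4874 + √9755/15 ≈ -4867.4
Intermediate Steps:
c(d, v) = v + d/2 (c(d, v) = ((d + v) + v)/2 = (d + 2*v)/2 = v + d/2)
p(o) = 2*o/(-148 + o) (p(o) = (2*o)/(-148 + o) = 2*o/(-148 + o))
U = √9755/15 (U = √(2*(-32)/(-148 - 32) + (27 + (½)*32)) = √(2*(-32)/(-180) + (27 + 16)) = √(2*(-32)*(-1/180) + 43) = √(16/45 + 43) = √(1951/45) = √9755/15 ≈ 6.5845)
U - j = √9755/15 - 1*4874 = √9755/15 - 4874 = -4874 + √9755/15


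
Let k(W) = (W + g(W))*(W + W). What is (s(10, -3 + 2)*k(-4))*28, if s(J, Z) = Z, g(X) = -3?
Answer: -1568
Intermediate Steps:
k(W) = 2*W*(-3 + W) (k(W) = (W - 3)*(W + W) = (-3 + W)*(2*W) = 2*W*(-3 + W))
(s(10, -3 + 2)*k(-4))*28 = ((-3 + 2)*(2*(-4)*(-3 - 4)))*28 = -2*(-4)*(-7)*28 = -1*56*28 = -56*28 = -1568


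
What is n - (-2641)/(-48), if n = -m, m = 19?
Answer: -3553/48 ≈ -74.021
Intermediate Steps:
n = -19 (n = -1*19 = -19)
n - (-2641)/(-48) = -19 - (-2641)/(-48) = -19 - (-2641)*(-1)/48 = -19 - 139*19/48 = -19 - 2641/48 = -3553/48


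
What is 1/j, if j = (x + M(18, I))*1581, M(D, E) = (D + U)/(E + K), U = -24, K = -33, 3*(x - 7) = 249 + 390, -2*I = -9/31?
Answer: 679/236365824 ≈ 2.8727e-6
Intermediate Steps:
I = 9/62 (I = -(-9)/(2*31) = -1/2*(-9/31) = 9/62 ≈ 0.14516)
x = 220 (x = 7 + (249 + 390)/3 = 7 + (1/3)*639 = 7 + 213 = 220)
M(D, E) = (-24 + D)/(-33 + E) (M(D, E) = (D - 24)/(E - 33) = (-24 + D)/(-33 + E))
j = 236365824/679 (j = (220 + (-24 + 18)/(-33 + 9/62))*1581 = (220 - 6/(-2037/62))*1581 = (220 - 62/2037*(-6))*1581 = (220 + 124/679)*1581 = (149504/679)*1581 = 236365824/679 ≈ 3.4811e+5)
1/j = 1/(236365824/679) = 679/236365824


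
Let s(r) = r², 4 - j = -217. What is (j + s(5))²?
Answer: 60516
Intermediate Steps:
j = 221 (j = 4 - 1*(-217) = 4 + 217 = 221)
(j + s(5))² = (221 + 5²)² = (221 + 25)² = 246² = 60516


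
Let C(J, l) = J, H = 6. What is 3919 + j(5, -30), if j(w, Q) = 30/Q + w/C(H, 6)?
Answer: 23513/6 ≈ 3918.8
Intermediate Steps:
j(w, Q) = 30/Q + w/6
3919 + j(5, -30) = 3919 + (30/(-30) + (⅙)*5) = 3919 + (30*(-1/30) + ⅚) = 3919 + (-1 + ⅚) = 3919 - ⅙ = 23513/6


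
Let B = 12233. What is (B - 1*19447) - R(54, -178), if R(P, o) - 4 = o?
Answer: -7040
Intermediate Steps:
R(P, o) = 4 + o
(B - 1*19447) - R(54, -178) = (12233 - 1*19447) - (4 - 178) = (12233 - 19447) - 1*(-174) = -7214 + 174 = -7040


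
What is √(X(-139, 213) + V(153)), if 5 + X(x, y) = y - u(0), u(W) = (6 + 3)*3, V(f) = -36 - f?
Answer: 2*I*√2 ≈ 2.8284*I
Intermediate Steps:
u(W) = 27 (u(W) = 9*3 = 27)
X(x, y) = -32 + y (X(x, y) = -5 + (y - 1*27) = -5 + (y - 27) = -5 + (-27 + y) = -32 + y)
√(X(-139, 213) + V(153)) = √((-32 + 213) + (-36 - 1*153)) = √(181 + (-36 - 153)) = √(181 - 189) = √(-8) = 2*I*√2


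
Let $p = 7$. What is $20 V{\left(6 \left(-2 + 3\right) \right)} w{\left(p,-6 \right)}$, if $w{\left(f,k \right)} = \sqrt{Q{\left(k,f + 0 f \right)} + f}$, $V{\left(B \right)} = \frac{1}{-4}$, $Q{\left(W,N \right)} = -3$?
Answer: $-10$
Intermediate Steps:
$V{\left(B \right)} = - \frac{1}{4}$
$w{\left(f,k \right)} = \sqrt{-3 + f}$
$20 V{\left(6 \left(-2 + 3\right) \right)} w{\left(p,-6 \right)} = 20 \left(- \frac{1}{4}\right) \sqrt{-3 + 7} = - 5 \sqrt{4} = \left(-5\right) 2 = -10$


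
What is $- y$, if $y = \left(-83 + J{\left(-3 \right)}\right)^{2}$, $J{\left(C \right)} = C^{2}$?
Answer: $-5476$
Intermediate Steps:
$y = 5476$ ($y = \left(-83 + \left(-3\right)^{2}\right)^{2} = \left(-83 + 9\right)^{2} = \left(-74\right)^{2} = 5476$)
$- y = \left(-1\right) 5476 = -5476$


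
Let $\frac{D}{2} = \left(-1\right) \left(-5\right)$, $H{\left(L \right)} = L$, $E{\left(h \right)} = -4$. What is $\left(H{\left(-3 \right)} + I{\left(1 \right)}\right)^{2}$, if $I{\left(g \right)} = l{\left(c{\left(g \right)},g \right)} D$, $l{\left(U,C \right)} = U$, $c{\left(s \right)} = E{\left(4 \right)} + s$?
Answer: $1089$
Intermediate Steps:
$c{\left(s \right)} = -4 + s$
$D = 10$ ($D = 2 \left(\left(-1\right) \left(-5\right)\right) = 2 \cdot 5 = 10$)
$I{\left(g \right)} = -40 + 10 g$ ($I{\left(g \right)} = \left(-4 + g\right) 10 = -40 + 10 g$)
$\left(H{\left(-3 \right)} + I{\left(1 \right)}\right)^{2} = \left(-3 + \left(-40 + 10 \cdot 1\right)\right)^{2} = \left(-3 + \left(-40 + 10\right)\right)^{2} = \left(-3 - 30\right)^{2} = \left(-33\right)^{2} = 1089$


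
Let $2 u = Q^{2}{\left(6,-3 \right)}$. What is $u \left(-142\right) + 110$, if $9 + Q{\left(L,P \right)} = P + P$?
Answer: $-15865$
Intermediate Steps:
$Q{\left(L,P \right)} = -9 + 2 P$ ($Q{\left(L,P \right)} = -9 + \left(P + P\right) = -9 + 2 P$)
$u = \frac{225}{2}$ ($u = \frac{\left(-9 + 2 \left(-3\right)\right)^{2}}{2} = \frac{\left(-9 - 6\right)^{2}}{2} = \frac{\left(-15\right)^{2}}{2} = \frac{1}{2} \cdot 225 = \frac{225}{2} \approx 112.5$)
$u \left(-142\right) + 110 = \frac{225}{2} \left(-142\right) + 110 = -15975 + 110 = -15865$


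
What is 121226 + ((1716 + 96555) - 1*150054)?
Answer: 69443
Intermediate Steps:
121226 + ((1716 + 96555) - 1*150054) = 121226 + (98271 - 150054) = 121226 - 51783 = 69443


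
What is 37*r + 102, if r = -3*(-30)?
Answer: 3432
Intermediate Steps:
r = 90
37*r + 102 = 37*90 + 102 = 3330 + 102 = 3432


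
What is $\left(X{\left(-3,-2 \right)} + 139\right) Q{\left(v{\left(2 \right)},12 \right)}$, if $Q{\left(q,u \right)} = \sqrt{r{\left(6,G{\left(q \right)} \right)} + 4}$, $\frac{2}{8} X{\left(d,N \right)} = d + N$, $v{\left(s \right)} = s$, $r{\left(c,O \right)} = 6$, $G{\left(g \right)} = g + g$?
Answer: $119 \sqrt{10} \approx 376.31$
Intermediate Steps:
$G{\left(g \right)} = 2 g$
$X{\left(d,N \right)} = 4 N + 4 d$ ($X{\left(d,N \right)} = 4 \left(d + N\right) = 4 \left(N + d\right) = 4 N + 4 d$)
$Q{\left(q,u \right)} = \sqrt{10}$ ($Q{\left(q,u \right)} = \sqrt{6 + 4} = \sqrt{10}$)
$\left(X{\left(-3,-2 \right)} + 139\right) Q{\left(v{\left(2 \right)},12 \right)} = \left(\left(4 \left(-2\right) + 4 \left(-3\right)\right) + 139\right) \sqrt{10} = \left(\left(-8 - 12\right) + 139\right) \sqrt{10} = \left(-20 + 139\right) \sqrt{10} = 119 \sqrt{10}$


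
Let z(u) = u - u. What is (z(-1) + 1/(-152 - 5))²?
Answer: 1/24649 ≈ 4.0570e-5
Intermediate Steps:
z(u) = 0
(z(-1) + 1/(-152 - 5))² = (0 + 1/(-152 - 5))² = (0 + 1/(-157))² = (0 - 1/157)² = (-1/157)² = 1/24649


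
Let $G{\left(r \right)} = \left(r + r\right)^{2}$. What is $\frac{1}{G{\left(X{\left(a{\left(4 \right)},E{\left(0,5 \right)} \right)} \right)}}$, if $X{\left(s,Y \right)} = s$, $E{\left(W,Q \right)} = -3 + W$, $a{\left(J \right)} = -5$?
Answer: $\frac{1}{100} \approx 0.01$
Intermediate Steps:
$G{\left(r \right)} = 4 r^{2}$ ($G{\left(r \right)} = \left(2 r\right)^{2} = 4 r^{2}$)
$\frac{1}{G{\left(X{\left(a{\left(4 \right)},E{\left(0,5 \right)} \right)} \right)}} = \frac{1}{4 \left(-5\right)^{2}} = \frac{1}{4 \cdot 25} = \frac{1}{100}$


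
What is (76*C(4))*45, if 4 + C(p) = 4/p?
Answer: -10260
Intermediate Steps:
C(p) = -4 + 4/p
(76*C(4))*45 = (76*(-4 + 4/4))*45 = (76*(-4 + 4*(1/4)))*45 = (76*(-4 + 1))*45 = (76*(-3))*45 = -228*45 = -10260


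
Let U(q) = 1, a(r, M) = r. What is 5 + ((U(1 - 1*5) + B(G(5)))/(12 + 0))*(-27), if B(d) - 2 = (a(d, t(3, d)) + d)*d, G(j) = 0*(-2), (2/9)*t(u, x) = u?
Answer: -7/4 ≈ -1.7500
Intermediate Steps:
t(u, x) = 9*u/2
G(j) = 0
B(d) = 2 + 2*d² (B(d) = 2 + (d + d)*d = 2 + (2*d)*d = 2 + 2*d²)
5 + ((U(1 - 1*5) + B(G(5)))/(12 + 0))*(-27) = 5 + ((1 + (2 + 2*0²))/(12 + 0))*(-27) = 5 + ((1 + (2 + 2*0))/12)*(-27) = 5 + ((1 + (2 + 0))*(1/12))*(-27) = 5 + ((1 + 2)*(1/12))*(-27) = 5 + (3*(1/12))*(-27) = 5 + (¼)*(-27) = 5 - 27/4 = -7/4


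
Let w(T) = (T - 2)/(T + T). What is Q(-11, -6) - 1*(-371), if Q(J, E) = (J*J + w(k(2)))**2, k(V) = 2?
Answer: 15012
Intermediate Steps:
w(T) = (-2 + T)/(2*T) (w(T) = (-2 + T)/((2*T)) = (-2 + T)*(1/(2*T)) = (-2 + T)/(2*T))
Q(J, E) = J**4 (Q(J, E) = (J*J + (1/2)*(-2 + 2)/2)**2 = (J**2 + (1/2)*(1/2)*0)**2 = (J**2 + 0)**2 = (J**2)**2 = J**4)
Q(-11, -6) - 1*(-371) = (-11)**4 - 1*(-371) = 14641 + 371 = 15012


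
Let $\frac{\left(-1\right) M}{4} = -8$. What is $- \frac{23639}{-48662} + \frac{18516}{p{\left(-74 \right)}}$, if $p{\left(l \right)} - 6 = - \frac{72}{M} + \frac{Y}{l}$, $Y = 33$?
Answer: $\frac{44454449029}{7931906} \approx 5604.5$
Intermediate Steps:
$M = 32$ ($M = \left(-4\right) \left(-8\right) = 32$)
$p{\left(l \right)} = \frac{15}{4} + \frac{33}{l}$ ($p{\left(l \right)} = 6 + \left(- \frac{72}{32} + \frac{33}{l}\right) = 6 + \left(\left(-72\right) \frac{1}{32} + \frac{33}{l}\right) = 6 - \left(\frac{9}{4} - \frac{33}{l}\right) = \frac{15}{4} + \frac{33}{l}$)
$- \frac{23639}{-48662} + \frac{18516}{p{\left(-74 \right)}} = - \frac{23639}{-48662} + \frac{18516}{\frac{15}{4} + \frac{33}{-74}} = \left(-23639\right) \left(- \frac{1}{48662}\right) + \frac{18516}{\frac{15}{4} + 33 \left(- \frac{1}{74}\right)} = \frac{23639}{48662} + \frac{18516}{\frac{15}{4} - \frac{33}{74}} = \frac{23639}{48662} + \frac{18516}{\frac{489}{148}} = \frac{23639}{48662} + 18516 \cdot \frac{148}{489} = \frac{23639}{48662} + \frac{913456}{163} = \frac{44454449029}{7931906}$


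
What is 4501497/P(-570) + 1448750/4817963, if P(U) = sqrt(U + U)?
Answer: 1250/4157 - 1500499*I*sqrt(285)/190 ≈ 0.3007 - 1.3332e+5*I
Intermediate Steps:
P(U) = sqrt(2)*sqrt(U) (P(U) = sqrt(2*U) = sqrt(2)*sqrt(U))
4501497/P(-570) + 1448750/4817963 = 4501497/((sqrt(2)*sqrt(-570))) + 1448750/4817963 = 4501497/((sqrt(2)*(I*sqrt(570)))) + 1448750*(1/4817963) = 4501497/((2*I*sqrt(285))) + 1250/4157 = 4501497*(-I*sqrt(285)/570) + 1250/4157 = -1500499*I*sqrt(285)/190 + 1250/4157 = 1250/4157 - 1500499*I*sqrt(285)/190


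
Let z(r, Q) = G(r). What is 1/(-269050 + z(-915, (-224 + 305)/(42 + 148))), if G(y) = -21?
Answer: -1/269071 ≈ -3.7165e-6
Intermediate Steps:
z(r, Q) = -21
1/(-269050 + z(-915, (-224 + 305)/(42 + 148))) = 1/(-269050 - 21) = 1/(-269071) = -1/269071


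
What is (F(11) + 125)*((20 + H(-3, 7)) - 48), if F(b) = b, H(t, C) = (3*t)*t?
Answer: -136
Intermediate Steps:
H(t, C) = 3*t²
(F(11) + 125)*((20 + H(-3, 7)) - 48) = (11 + 125)*((20 + 3*(-3)²) - 48) = 136*((20 + 3*9) - 48) = 136*((20 + 27) - 48) = 136*(47 - 48) = 136*(-1) = -136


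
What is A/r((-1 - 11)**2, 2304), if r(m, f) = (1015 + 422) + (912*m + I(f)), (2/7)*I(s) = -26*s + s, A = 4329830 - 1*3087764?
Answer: -414022/22945 ≈ -18.044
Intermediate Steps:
A = 1242066 (A = 4329830 - 3087764 = 1242066)
I(s) = -175*s/2 (I(s) = 7*(-26*s + s)/2 = 7*(-25*s)/2 = -175*s/2)
r(m, f) = 1437 + 912*m - 175*f/2 (r(m, f) = (1015 + 422) + (912*m - 175*f/2) = 1437 + (912*m - 175*f/2) = 1437 + 912*m - 175*f/2)
A/r((-1 - 11)**2, 2304) = 1242066/(1437 + 912*(-1 - 11)**2 - 175/2*2304) = 1242066/(1437 + 912*(-12)**2 - 201600) = 1242066/(1437 + 912*144 - 201600) = 1242066/(1437 + 131328 - 201600) = 1242066/(-68835) = 1242066*(-1/68835) = -414022/22945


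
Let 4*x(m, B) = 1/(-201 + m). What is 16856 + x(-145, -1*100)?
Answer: 23328703/1384 ≈ 16856.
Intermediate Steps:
x(m, B) = 1/(4*(-201 + m))
16856 + x(-145, -1*100) = 16856 + 1/(4*(-201 - 145)) = 16856 + (¼)/(-346) = 16856 + (¼)*(-1/346) = 16856 - 1/1384 = 23328703/1384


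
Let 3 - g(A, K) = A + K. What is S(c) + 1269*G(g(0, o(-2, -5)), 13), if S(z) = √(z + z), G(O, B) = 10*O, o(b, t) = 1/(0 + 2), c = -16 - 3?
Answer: 31725 + I*√38 ≈ 31725.0 + 6.1644*I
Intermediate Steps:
c = -19
o(b, t) = ½ (o(b, t) = 1/2 = ½)
g(A, K) = 3 - A - K (g(A, K) = 3 - (A + K) = 3 + (-A - K) = 3 - A - K)
S(z) = √2*√z (S(z) = √(2*z) = √2*√z)
S(c) + 1269*G(g(0, o(-2, -5)), 13) = √2*√(-19) + 1269*(10*(3 - 1*0 - 1*½)) = √2*(I*√19) + 1269*(10*(3 + 0 - ½)) = I*√38 + 1269*(10*(5/2)) = I*√38 + 1269*25 = I*√38 + 31725 = 31725 + I*√38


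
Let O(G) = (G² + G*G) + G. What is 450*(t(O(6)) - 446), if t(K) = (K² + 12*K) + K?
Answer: 2993400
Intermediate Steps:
O(G) = G + 2*G² (O(G) = (G² + G²) + G = 2*G² + G = G + 2*G²)
t(K) = K² + 13*K
450*(t(O(6)) - 446) = 450*((6*(1 + 2*6))*(13 + 6*(1 + 2*6)) - 446) = 450*((6*(1 + 12))*(13 + 6*(1 + 12)) - 446) = 450*((6*13)*(13 + 6*13) - 446) = 450*(78*(13 + 78) - 446) = 450*(78*91 - 446) = 450*(7098 - 446) = 450*6652 = 2993400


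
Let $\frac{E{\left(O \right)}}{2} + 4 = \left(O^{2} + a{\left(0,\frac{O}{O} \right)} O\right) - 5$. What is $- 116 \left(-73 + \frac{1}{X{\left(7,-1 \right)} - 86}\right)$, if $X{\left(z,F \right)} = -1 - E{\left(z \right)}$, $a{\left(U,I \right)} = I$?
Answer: $\frac{1532824}{181} \approx 8468.6$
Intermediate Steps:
$E{\left(O \right)} = -18 + 2 O + 2 O^{2}$ ($E{\left(O \right)} = -8 + 2 \left(\left(O^{2} + \frac{O}{O} O\right) - 5\right) = -8 + 2 \left(\left(O^{2} + 1 O\right) - 5\right) = -8 + 2 \left(\left(O^{2} + O\right) - 5\right) = -8 + 2 \left(\left(O + O^{2}\right) - 5\right) = -8 + 2 \left(-5 + O + O^{2}\right) = -8 + \left(-10 + 2 O + 2 O^{2}\right) = -18 + 2 O + 2 O^{2}$)
$X{\left(z,F \right)} = 17 - 2 z - 2 z^{2}$ ($X{\left(z,F \right)} = -1 - \left(-18 + 2 z + 2 z^{2}\right) = 17 - 2 z - 2 z^{2}$)
$- 116 \left(-73 + \frac{1}{X{\left(7,-1 \right)} - 86}\right) = - 116 \left(-73 + \frac{1}{\left(17 - 14 - 2 \cdot 7^{2}\right) - 86}\right) = - 116 \left(-73 + \frac{1}{\left(17 - 14 - 98\right) - 86}\right) = - 116 \left(-73 + \frac{1}{-95 - 86}\right) = - 116 \left(-73 + \frac{1}{-181}\right) = - 116 \left(-73 - \frac{1}{181}\right) = \left(-116\right) \left(- \frac{13214}{181}\right) = \frac{1532824}{181}$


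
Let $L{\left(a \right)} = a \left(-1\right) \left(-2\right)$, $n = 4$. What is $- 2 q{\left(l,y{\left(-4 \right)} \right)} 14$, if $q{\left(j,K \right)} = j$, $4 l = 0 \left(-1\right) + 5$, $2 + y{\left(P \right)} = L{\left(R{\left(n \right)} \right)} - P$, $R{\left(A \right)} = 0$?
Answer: $-35$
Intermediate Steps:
$L{\left(a \right)} = 2 a$ ($L{\left(a \right)} = - a \left(-2\right) = 2 a$)
$y{\left(P \right)} = -2 - P$ ($y{\left(P \right)} = -2 + \left(2 \cdot 0 - P\right) = -2 + \left(0 - P\right) = -2 - P$)
$l = \frac{5}{4}$ ($l = \frac{0 \left(-1\right) + 5}{4} = \frac{0 + 5}{4} = \frac{1}{4} \cdot 5 = \frac{5}{4} \approx 1.25$)
$- 2 q{\left(l,y{\left(-4 \right)} \right)} 14 = \left(-2\right) \frac{5}{4} \cdot 14 = \left(- \frac{5}{2}\right) 14 = -35$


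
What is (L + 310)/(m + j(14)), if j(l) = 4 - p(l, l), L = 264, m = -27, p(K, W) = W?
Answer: -574/37 ≈ -15.514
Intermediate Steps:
j(l) = 4 - l
(L + 310)/(m + j(14)) = (264 + 310)/(-27 + (4 - 1*14)) = 574/(-27 + (4 - 14)) = 574/(-27 - 10) = 574/(-37) = 574*(-1/37) = -574/37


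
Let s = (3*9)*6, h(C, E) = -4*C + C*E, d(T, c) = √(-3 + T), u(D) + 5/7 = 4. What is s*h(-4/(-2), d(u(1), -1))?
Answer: -1296 + 324*√14/7 ≈ -1122.8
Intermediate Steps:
u(D) = 23/7 (u(D) = -5/7 + 4 = 23/7)
s = 162 (s = 27*6 = 162)
s*h(-4/(-2), d(u(1), -1)) = 162*((-4/(-2))*(-4 + √(-3 + 23/7))) = 162*((-4*(-½))*(-4 + √(2/7))) = 162*(2*(-4 + √14/7)) = 162*(-8 + 2*√14/7) = -1296 + 324*√14/7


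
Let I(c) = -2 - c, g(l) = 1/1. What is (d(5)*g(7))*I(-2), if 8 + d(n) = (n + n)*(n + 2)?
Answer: 0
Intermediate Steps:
g(l) = 1
d(n) = -8 + 2*n*(2 + n) (d(n) = -8 + (n + n)*(n + 2) = -8 + (2*n)*(2 + n) = -8 + 2*n*(2 + n))
(d(5)*g(7))*I(-2) = ((-8 + 2*5² + 4*5)*1)*(-2 - 1*(-2)) = ((-8 + 2*25 + 20)*1)*(-2 + 2) = ((-8 + 50 + 20)*1)*0 = (62*1)*0 = 62*0 = 0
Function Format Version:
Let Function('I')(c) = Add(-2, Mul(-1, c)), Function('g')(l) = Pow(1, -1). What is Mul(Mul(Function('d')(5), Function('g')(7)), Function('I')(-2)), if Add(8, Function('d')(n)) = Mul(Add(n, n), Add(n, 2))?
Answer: 0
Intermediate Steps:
Function('g')(l) = 1
Function('d')(n) = Add(-8, Mul(2, n, Add(2, n))) (Function('d')(n) = Add(-8, Mul(Add(n, n), Add(n, 2))) = Add(-8, Mul(Mul(2, n), Add(2, n))) = Add(-8, Mul(2, n, Add(2, n))))
Mul(Mul(Function('d')(5), Function('g')(7)), Function('I')(-2)) = Mul(Mul(Add(-8, Mul(2, Pow(5, 2)), Mul(4, 5)), 1), Add(-2, Mul(-1, -2))) = Mul(Mul(Add(-8, Mul(2, 25), 20), 1), Add(-2, 2)) = Mul(Mul(Add(-8, 50, 20), 1), 0) = Mul(Mul(62, 1), 0) = Mul(62, 0) = 0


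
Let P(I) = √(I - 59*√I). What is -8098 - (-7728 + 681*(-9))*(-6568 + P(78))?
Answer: -91020874 + 13857*√(78 - 59*√78) ≈ -9.1021e+7 + 2.9168e+5*I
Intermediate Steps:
-8098 - (-7728 + 681*(-9))*(-6568 + P(78)) = -8098 - (-7728 + 681*(-9))*(-6568 + √(78 - 59*√78)) = -8098 - (-7728 - 6129)*(-6568 + √(78 - 59*√78)) = -8098 - (-13857)*(-6568 + √(78 - 59*√78)) = -8098 - (91012776 - 13857*√(78 - 59*√78)) = -8098 + (-91012776 + 13857*√(78 - 59*√78)) = -91020874 + 13857*√(78 - 59*√78)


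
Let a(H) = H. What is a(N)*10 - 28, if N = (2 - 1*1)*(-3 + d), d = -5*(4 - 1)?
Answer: -208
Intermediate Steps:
d = -15 (d = -5*3 = -15)
N = -18 (N = (2 - 1*1)*(-3 - 15) = (2 - 1)*(-18) = 1*(-18) = -18)
a(N)*10 - 28 = -18*10 - 28 = -180 - 28 = -208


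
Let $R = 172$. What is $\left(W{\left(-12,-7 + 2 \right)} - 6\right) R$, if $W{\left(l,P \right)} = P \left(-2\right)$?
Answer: $688$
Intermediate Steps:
$W{\left(l,P \right)} = - 2 P$
$\left(W{\left(-12,-7 + 2 \right)} - 6\right) R = \left(- 2 \left(-7 + 2\right) - 6\right) 172 = \left(\left(-2\right) \left(-5\right) - 6\right) 172 = \left(10 - 6\right) 172 = 4 \cdot 172 = 688$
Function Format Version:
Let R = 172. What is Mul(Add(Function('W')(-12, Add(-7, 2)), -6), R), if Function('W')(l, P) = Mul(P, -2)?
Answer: 688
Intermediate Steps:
Function('W')(l, P) = Mul(-2, P)
Mul(Add(Function('W')(-12, Add(-7, 2)), -6), R) = Mul(Add(Mul(-2, Add(-7, 2)), -6), 172) = Mul(Add(Mul(-2, -5), -6), 172) = Mul(Add(10, -6), 172) = Mul(4, 172) = 688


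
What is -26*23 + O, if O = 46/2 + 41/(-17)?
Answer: -9816/17 ≈ -577.41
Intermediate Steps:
O = 350/17 (O = 46*(1/2) + 41*(-1/17) = 23 - 41/17 = 350/17 ≈ 20.588)
-26*23 + O = -26*23 + 350/17 = -598 + 350/17 = -9816/17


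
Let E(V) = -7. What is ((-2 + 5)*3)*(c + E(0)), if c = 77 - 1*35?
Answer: 315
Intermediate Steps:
c = 42 (c = 77 - 35 = 42)
((-2 + 5)*3)*(c + E(0)) = ((-2 + 5)*3)*(42 - 7) = (3*3)*35 = 9*35 = 315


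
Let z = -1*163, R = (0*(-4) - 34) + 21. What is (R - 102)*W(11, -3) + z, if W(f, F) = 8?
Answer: -1083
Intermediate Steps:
R = -13 (R = (0 - 34) + 21 = -34 + 21 = -13)
z = -163
(R - 102)*W(11, -3) + z = (-13 - 102)*8 - 163 = -115*8 - 163 = -920 - 163 = -1083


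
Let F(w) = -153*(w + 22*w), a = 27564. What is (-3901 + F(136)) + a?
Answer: -454921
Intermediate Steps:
F(w) = -3519*w
(-3901 + F(136)) + a = (-3901 - 3519*136) + 27564 = (-3901 - 478584) + 27564 = -482485 + 27564 = -454921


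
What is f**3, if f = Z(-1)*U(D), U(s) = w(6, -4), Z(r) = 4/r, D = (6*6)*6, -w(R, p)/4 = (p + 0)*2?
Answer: -2097152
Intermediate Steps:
w(R, p) = -8*p (w(R, p) = -4*(p + 0)*2 = -4*p*2 = -8*p)
D = 216 (D = 36*6 = 216)
U(s) = 32 (U(s) = -8*(-4) = 32)
f = -128 (f = (4/(-1))*32 = (4*(-1))*32 = -4*32 = -128)
f**3 = (-128)**3 = -2097152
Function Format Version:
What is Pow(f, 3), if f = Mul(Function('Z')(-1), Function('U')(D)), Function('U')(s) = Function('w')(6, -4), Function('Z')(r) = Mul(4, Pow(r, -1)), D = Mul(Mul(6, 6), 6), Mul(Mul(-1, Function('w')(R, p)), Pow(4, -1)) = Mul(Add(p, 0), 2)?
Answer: -2097152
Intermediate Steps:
Function('w')(R, p) = Mul(-8, p) (Function('w')(R, p) = Mul(-4, Mul(Add(p, 0), 2)) = Mul(-4, Mul(p, 2)) = Mul(-4, Mul(2, p)) = Mul(-8, p))
D = 216 (D = Mul(36, 6) = 216)
Function('U')(s) = 32 (Function('U')(s) = Mul(-8, -4) = 32)
f = -128 (f = Mul(Mul(4, Pow(-1, -1)), 32) = Mul(Mul(4, -1), 32) = Mul(-4, 32) = -128)
Pow(f, 3) = Pow(-128, 3) = -2097152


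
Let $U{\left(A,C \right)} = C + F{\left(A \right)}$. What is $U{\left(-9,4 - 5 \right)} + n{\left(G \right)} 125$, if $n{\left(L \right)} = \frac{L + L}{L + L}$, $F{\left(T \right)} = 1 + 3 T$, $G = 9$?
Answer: $98$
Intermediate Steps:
$n{\left(L \right)} = 1$ ($n{\left(L \right)} = \frac{2 L}{2 L} = 2 L \frac{1}{2 L} = 1$)
$U{\left(A,C \right)} = 1 + C + 3 A$ ($U{\left(A,C \right)} = C + \left(1 + 3 A\right) = 1 + C + 3 A$)
$U{\left(-9,4 - 5 \right)} + n{\left(G \right)} 125 = \left(1 + \left(4 - 5\right) + 3 \left(-9\right)\right) + 1 \cdot 125 = \left(1 + \left(4 - 5\right) - 27\right) + 125 = \left(1 - 1 - 27\right) + 125 = -27 + 125 = 98$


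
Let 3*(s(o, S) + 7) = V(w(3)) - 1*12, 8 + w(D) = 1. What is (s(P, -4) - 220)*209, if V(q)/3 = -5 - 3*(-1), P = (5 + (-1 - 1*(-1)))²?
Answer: -48697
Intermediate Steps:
w(D) = -7 (w(D) = -8 + 1 = -7)
P = 25 (P = (5 + (-1 + 1))² = (5 + 0)² = 5² = 25)
V(q) = -6 (V(q) = 3*(-5 - 3*(-1)) = 3*(-5 + 3) = 3*(-2) = -6)
s(o, S) = -13 (s(o, S) = -7 + (-6 - 1*12)/3 = -7 + (-6 - 12)/3 = -7 + (⅓)*(-18) = -7 - 6 = -13)
(s(P, -4) - 220)*209 = (-13 - 220)*209 = -233*209 = -48697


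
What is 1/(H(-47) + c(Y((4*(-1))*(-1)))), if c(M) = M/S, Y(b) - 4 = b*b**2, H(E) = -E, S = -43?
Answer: 43/1953 ≈ 0.022017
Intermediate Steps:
Y(b) = 4 + b**3 (Y(b) = 4 + b*b**2 = 4 + b**3)
c(M) = -M/43 (c(M) = M/(-43) = M*(-1/43) = -M/43)
1/(H(-47) + c(Y((4*(-1))*(-1)))) = 1/(-1*(-47) - (4 + ((4*(-1))*(-1))**3)/43) = 1/(47 - (4 + (-4*(-1))**3)/43) = 1/(47 - (4 + 4**3)/43) = 1/(47 - (4 + 64)/43) = 1/(47 - 1/43*68) = 1/(47 - 68/43) = 1/(1953/43) = 43/1953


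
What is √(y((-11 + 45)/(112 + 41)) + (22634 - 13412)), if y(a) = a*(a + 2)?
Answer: √747022/9 ≈ 96.034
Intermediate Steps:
y(a) = a*(2 + a)
√(y((-11 + 45)/(112 + 41)) + (22634 - 13412)) = √(((-11 + 45)/(112 + 41))*(2 + (-11 + 45)/(112 + 41)) + (22634 - 13412)) = √((34/153)*(2 + 34/153) + 9222) = √((34*(1/153))*(2 + 34*(1/153)) + 9222) = √(2*(2 + 2/9)/9 + 9222) = √((2/9)*(20/9) + 9222) = √(40/81 + 9222) = √(747022/81) = √747022/9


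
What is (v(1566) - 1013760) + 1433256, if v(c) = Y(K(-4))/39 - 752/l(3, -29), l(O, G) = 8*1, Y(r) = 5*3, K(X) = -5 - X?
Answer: 5452231/13 ≈ 4.1940e+5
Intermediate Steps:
Y(r) = 15
l(O, G) = 8
v(c) = -1217/13 (v(c) = 15/39 - 752/8 = 15*(1/39) - 752*⅛ = 5/13 - 94 = -1217/13)
(v(1566) - 1013760) + 1433256 = (-1217/13 - 1013760) + 1433256 = -13180097/13 + 1433256 = 5452231/13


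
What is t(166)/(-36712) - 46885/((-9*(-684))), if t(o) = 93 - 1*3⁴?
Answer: -215164499/28249884 ≈ -7.6165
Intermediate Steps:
t(o) = 12 (t(o) = 93 - 1*81 = 93 - 81 = 12)
t(166)/(-36712) - 46885/((-9*(-684))) = 12/(-36712) - 46885/((-9*(-684))) = 12*(-1/36712) - 46885/6156 = -3/9178 - 46885*1/6156 = -3/9178 - 46885/6156 = -215164499/28249884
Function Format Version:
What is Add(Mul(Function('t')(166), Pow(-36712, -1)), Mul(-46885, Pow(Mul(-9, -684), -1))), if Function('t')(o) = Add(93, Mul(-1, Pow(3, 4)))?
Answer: Rational(-215164499, 28249884) ≈ -7.6165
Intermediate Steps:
Function('t')(o) = 12 (Function('t')(o) = Add(93, Mul(-1, 81)) = Add(93, -81) = 12)
Add(Mul(Function('t')(166), Pow(-36712, -1)), Mul(-46885, Pow(Mul(-9, -684), -1))) = Add(Mul(12, Pow(-36712, -1)), Mul(-46885, Pow(Mul(-9, -684), -1))) = Add(Mul(12, Rational(-1, 36712)), Mul(-46885, Pow(6156, -1))) = Add(Rational(-3, 9178), Mul(-46885, Rational(1, 6156))) = Add(Rational(-3, 9178), Rational(-46885, 6156)) = Rational(-215164499, 28249884)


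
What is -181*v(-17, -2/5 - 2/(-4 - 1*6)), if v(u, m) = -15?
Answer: 2715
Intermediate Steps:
-181*v(-17, -2/5 - 2/(-4 - 1*6)) = -181*(-15) = 2715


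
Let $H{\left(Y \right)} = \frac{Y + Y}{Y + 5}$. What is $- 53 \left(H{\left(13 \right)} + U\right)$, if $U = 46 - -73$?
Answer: $- \frac{57452}{9} \approx -6383.6$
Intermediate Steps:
$H{\left(Y \right)} = \frac{2 Y}{5 + Y}$
$U = 119$ ($U = 46 + 73 = 119$)
$- 53 \left(H{\left(13 \right)} + U\right) = - 53 \left(2 \cdot 13 \frac{1}{5 + 13} + 119\right) = - 53 \left(2 \cdot 13 \cdot \frac{1}{18} + 119\right) = - 53 \left(\frac{13}{9} + 119\right) = \left(-53\right) \frac{1084}{9} = - \frac{57452}{9}$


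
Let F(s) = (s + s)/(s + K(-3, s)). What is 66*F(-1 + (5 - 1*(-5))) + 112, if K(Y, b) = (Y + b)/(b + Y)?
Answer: 1154/5 ≈ 230.80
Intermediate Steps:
K(Y, b) = 1 (K(Y, b) = (Y + b)/(Y + b) = 1)
F(s) = 2*s/(1 + s) (F(s) = (s + s)/(s + 1) = (2*s)/(1 + s) = 2*s/(1 + s))
66*F(-1 + (5 - 1*(-5))) + 112 = 66*(2*(-1 + (5 - 1*(-5)))/(1 + (-1 + (5 - 1*(-5))))) + 112 = 66*(2*(-1 + (5 + 5))/(1 + (-1 + (5 + 5)))) + 112 = 66*(2*(-1 + 10)/(1 + (-1 + 10))) + 112 = 66*(2*9/(1 + 9)) + 112 = 66*(2*9/10) + 112 = 66*(2*9*(1/10)) + 112 = 66*(9/5) + 112 = 594/5 + 112 = 1154/5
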